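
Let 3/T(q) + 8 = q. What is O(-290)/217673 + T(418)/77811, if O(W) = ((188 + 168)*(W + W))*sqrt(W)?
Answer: 1/10634170 - 206480*I*sqrt(290)/217673 ≈ 9.4037e-8 - 16.154*I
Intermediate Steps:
T(q) = 3/(-8 + q)
O(W) = 712*W**(3/2) (O(W) = (356*(2*W))*sqrt(W) = (712*W)*sqrt(W) = 712*W**(3/2))
O(-290)/217673 + T(418)/77811 = (712*(-290)**(3/2))/217673 + (3/(-8 + 418))/77811 = (712*(-290*I*sqrt(290)))*(1/217673) + (3/410)*(1/77811) = -206480*I*sqrt(290)*(1/217673) + (3*(1/410))*(1/77811) = -206480*I*sqrt(290)/217673 + (3/410)*(1/77811) = -206480*I*sqrt(290)/217673 + 1/10634170 = 1/10634170 - 206480*I*sqrt(290)/217673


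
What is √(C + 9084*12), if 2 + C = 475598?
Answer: 6*√16239 ≈ 764.59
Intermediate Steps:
C = 475596 (C = -2 + 475598 = 475596)
√(C + 9084*12) = √(475596 + 9084*12) = √(475596 + 109008) = √584604 = 6*√16239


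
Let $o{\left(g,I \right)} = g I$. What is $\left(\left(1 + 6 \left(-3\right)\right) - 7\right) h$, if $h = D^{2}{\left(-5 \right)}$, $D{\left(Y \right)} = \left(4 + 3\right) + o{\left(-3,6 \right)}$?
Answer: $-2904$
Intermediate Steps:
$o{\left(g,I \right)} = I g$
$D{\left(Y \right)} = -11$ ($D{\left(Y \right)} = \left(4 + 3\right) + 6 \left(-3\right) = 7 - 18 = -11$)
$h = 121$ ($h = \left(-11\right)^{2} = 121$)
$\left(\left(1 + 6 \left(-3\right)\right) - 7\right) h = \left(\left(1 + 6 \left(-3\right)\right) - 7\right) 121 = \left(\left(1 - 18\right) - 7\right) 121 = \left(-17 - 7\right) 121 = \left(-24\right) 121 = -2904$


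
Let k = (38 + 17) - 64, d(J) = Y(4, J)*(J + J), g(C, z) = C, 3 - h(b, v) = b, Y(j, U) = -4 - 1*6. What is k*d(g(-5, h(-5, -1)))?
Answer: -900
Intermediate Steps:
Y(j, U) = -10 (Y(j, U) = -4 - 6 = -10)
h(b, v) = 3 - b
d(J) = -20*J (d(J) = -10*(J + J) = -20*J)
k = -9 (k = 55 - 64 = -9)
k*d(g(-5, h(-5, -1))) = -(-180)*(-5) = -9*100 = -900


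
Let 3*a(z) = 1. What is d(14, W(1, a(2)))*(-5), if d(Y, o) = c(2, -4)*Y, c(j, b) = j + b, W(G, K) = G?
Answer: 140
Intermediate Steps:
a(z) = ⅓ (a(z) = (⅓)*1 = ⅓)
c(j, b) = b + j
d(Y, o) = -2*Y (d(Y, o) = (-4 + 2)*Y = -2*Y)
d(14, W(1, a(2)))*(-5) = -2*14*(-5) = -28*(-5) = 140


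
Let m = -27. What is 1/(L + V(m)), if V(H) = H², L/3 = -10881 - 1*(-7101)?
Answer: -1/10611 ≈ -9.4242e-5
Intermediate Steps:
L = -11340 (L = 3*(-10881 - 1*(-7101)) = 3*(-10881 + 7101) = 3*(-3780) = -11340)
1/(L + V(m)) = 1/(-11340 + (-27)²) = 1/(-11340 + 729) = 1/(-10611) = -1/10611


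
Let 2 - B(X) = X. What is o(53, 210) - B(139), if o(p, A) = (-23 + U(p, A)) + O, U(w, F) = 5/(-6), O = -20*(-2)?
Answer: 919/6 ≈ 153.17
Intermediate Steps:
O = 40
B(X) = 2 - X
U(w, F) = -⅚ (U(w, F) = 5*(-⅙) = -⅚)
o(p, A) = 97/6 (o(p, A) = (-23 - ⅚) + 40 = -143/6 + 40 = 97/6)
o(53, 210) - B(139) = 97/6 - (2 - 1*139) = 97/6 - (2 - 139) = 97/6 - 1*(-137) = 97/6 + 137 = 919/6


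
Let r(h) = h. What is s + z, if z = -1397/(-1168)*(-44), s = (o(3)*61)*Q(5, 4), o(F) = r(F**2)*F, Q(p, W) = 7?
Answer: 3351101/292 ≈ 11476.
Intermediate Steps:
o(F) = F**3 (o(F) = F**2*F = F**3)
s = 11529 (s = (3**3*61)*7 = (27*61)*7 = 1647*7 = 11529)
z = -15367/292 (z = -1397*(-1/1168)*(-44) = (1397/1168)*(-44) = -15367/292 ≈ -52.627)
s + z = 11529 - 15367/292 = 3351101/292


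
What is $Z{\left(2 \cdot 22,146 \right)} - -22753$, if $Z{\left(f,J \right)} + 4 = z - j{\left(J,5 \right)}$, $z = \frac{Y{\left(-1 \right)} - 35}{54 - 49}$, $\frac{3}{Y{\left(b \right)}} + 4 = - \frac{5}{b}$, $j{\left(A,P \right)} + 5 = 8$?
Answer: $\frac{113698}{5} \approx 22740.0$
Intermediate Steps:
$j{\left(A,P \right)} = 3$ ($j{\left(A,P \right)} = -5 + 8 = 3$)
$Y{\left(b \right)} = \frac{3}{-4 - \frac{5}{b}}$
$z = - \frac{32}{5}$ ($z = \frac{\left(-3\right) \left(-1\right) \frac{1}{5 + 4 \left(-1\right)} - 35}{54 - 49} = \frac{\left(-3\right) \left(-1\right) \frac{1}{5 - 4} - 35}{5} = \left(\left(-3\right) \left(-1\right) 1^{-1} - 35\right) \frac{1}{5} = \left(\left(-3\right) \left(-1\right) 1 - 35\right) \frac{1}{5} = \left(3 - 35\right) \frac{1}{5} = \left(-32\right) \frac{1}{5} = - \frac{32}{5} \approx -6.4$)
$Z{\left(f,J \right)} = - \frac{67}{5}$ ($Z{\left(f,J \right)} = -4 - \frac{47}{5} = - \frac{67}{5}$)
$Z{\left(2 \cdot 22,146 \right)} - -22753 = - \frac{67}{5} - -22753 = - \frac{67}{5} + 22753 = \frac{113698}{5}$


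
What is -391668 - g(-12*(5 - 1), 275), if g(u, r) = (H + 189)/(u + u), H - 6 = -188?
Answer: -37600121/96 ≈ -3.9167e+5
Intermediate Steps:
H = -182 (H = 6 - 188 = -182)
g(u, r) = 7/(2*u) (g(u, r) = (-182 + 189)/(u + u) = 7/((2*u)) = 7*(1/(2*u)) = 7/(2*u))
-391668 - g(-12*(5 - 1), 275) = -391668 - 7/(2*((-12*(5 - 1)))) = -391668 - 7/(2*((-12*4))) = -391668 - 7/(2*(-48)) = -391668 - 7*(-1)/(2*48) = -391668 - 1*(-7/96) = -391668 + 7/96 = -37600121/96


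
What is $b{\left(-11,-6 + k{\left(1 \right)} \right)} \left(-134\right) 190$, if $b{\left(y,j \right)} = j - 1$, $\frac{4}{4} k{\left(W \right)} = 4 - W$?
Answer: $101840$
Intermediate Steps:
$k{\left(W \right)} = 4 - W$
$b{\left(y,j \right)} = -1 + j$ ($b{\left(y,j \right)} = j - 1 = -1 + j$)
$b{\left(-11,-6 + k{\left(1 \right)} \right)} \left(-134\right) 190 = \left(-1 + \left(-6 + \left(4 - 1\right)\right)\right) \left(-134\right) 190 = \left(-1 + \left(-6 + 3\right)\right) \left(-134\right) 190 = \left(-1 - 3\right) \left(-134\right) 190 = \left(-4\right) \left(-134\right) 190 = 536 \cdot 190 = 101840$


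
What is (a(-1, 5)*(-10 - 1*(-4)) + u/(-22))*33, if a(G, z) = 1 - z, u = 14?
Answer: 771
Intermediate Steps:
(a(-1, 5)*(-10 - 1*(-4)) + u/(-22))*33 = ((1 - 1*5)*(-10 - 1*(-4)) + 14/(-22))*33 = ((1 - 5)*(-10 + 4) + 14*(-1/22))*33 = (-4*(-6) - 7/11)*33 = (24 - 7/11)*33 = (257/11)*33 = 771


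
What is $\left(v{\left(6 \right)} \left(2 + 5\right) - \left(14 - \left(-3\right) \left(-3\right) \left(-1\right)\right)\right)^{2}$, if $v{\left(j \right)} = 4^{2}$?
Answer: $7921$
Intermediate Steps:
$v{\left(j \right)} = 16$
$\left(v{\left(6 \right)} \left(2 + 5\right) - \left(14 - \left(-3\right) \left(-3\right) \left(-1\right)\right)\right)^{2} = \left(16 \left(2 + 5\right) - \left(14 - \left(-3\right) \left(-3\right) \left(-1\right)\right)\right)^{2} = \left(16 \cdot 7 + \left(-14 + 9 \left(-1\right)\right)\right)^{2} = \left(112 - 23\right)^{2} = 89^{2} = 7921$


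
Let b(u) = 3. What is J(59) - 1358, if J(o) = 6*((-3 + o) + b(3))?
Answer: -1004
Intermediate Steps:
J(o) = 6*o (J(o) = 6*((-3 + o) + 3) = 6*o)
J(59) - 1358 = 6*59 - 1358 = 354 - 1358 = -1004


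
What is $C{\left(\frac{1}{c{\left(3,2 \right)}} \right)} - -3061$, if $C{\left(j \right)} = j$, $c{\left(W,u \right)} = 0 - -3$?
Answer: $\frac{9184}{3} \approx 3061.3$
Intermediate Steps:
$c{\left(W,u \right)} = 3$ ($c{\left(W,u \right)} = 0 + 3 = 3$)
$C{\left(\frac{1}{c{\left(3,2 \right)}} \right)} - -3061 = \frac{1}{3} - -3061 = \frac{1}{3} + 3061 = \frac{9184}{3}$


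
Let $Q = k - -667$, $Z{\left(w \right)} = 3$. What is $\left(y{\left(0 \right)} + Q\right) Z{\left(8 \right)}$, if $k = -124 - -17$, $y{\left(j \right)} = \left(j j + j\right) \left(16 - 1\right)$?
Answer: $1680$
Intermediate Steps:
$y{\left(j \right)} = 15 j + 15 j^{2}$ ($y{\left(j \right)} = \left(j^{2} + j\right) 15 = \left(j + j^{2}\right) 15 = 15 j + 15 j^{2}$)
$k = -107$ ($k = -124 + 17 = -107$)
$Q = 560$ ($Q = -107 - -667 = -107 + 667 = 560$)
$\left(y{\left(0 \right)} + Q\right) Z{\left(8 \right)} = \left(15 \cdot 0 \left(1 + 0\right) + 560\right) 3 = \left(15 \cdot 0 \cdot 1 + 560\right) 3 = \left(0 + 560\right) 3 = 560 \cdot 3 = 1680$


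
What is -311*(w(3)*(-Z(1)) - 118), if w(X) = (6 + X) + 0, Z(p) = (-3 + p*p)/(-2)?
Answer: 39497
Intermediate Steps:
Z(p) = 3/2 - p²/2 (Z(p) = (-3 + p²)*(-½) = 3/2 - p²/2)
w(X) = 6 + X
-311*(w(3)*(-Z(1)) - 118) = -311*((6 + 3)*(-(3/2 - ½*1²)) - 118) = -311*(9*(-(3/2 - ½*1)) - 118) = -311*(9*(-(3/2 - ½)) - 118) = -311*(9*(-1*1) - 118) = -311*(9*(-1) - 118) = -311*(-9 - 118) = -311*(-127) = 39497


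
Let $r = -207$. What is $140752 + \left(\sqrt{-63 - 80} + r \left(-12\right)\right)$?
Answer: $143236 + i \sqrt{143} \approx 1.4324 \cdot 10^{5} + 11.958 i$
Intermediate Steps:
$140752 + \left(\sqrt{-63 - 80} + r \left(-12\right)\right) = 140752 + \left(\sqrt{-63 - 80} - -2484\right) = 140752 + \left(\sqrt{-143} + 2484\right) = 140752 + \left(i \sqrt{143} + 2484\right) = 140752 + \left(2484 + i \sqrt{143}\right) = 143236 + i \sqrt{143}$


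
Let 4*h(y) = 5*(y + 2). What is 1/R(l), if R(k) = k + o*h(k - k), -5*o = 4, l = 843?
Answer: 1/841 ≈ 0.0011891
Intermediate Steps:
o = -4/5 (o = -1/5*4 = -4/5 ≈ -0.80000)
h(y) = 5/2 + 5*y/4 (h(y) = (5*(y + 2))/4 = (5*(2 + y))/4 = (10 + 5*y)/4 = 5/2 + 5*y/4)
R(k) = -2 + k (R(k) = k - 4*(5/2 + 5*(k - k)/4)/5 = k - 4*(5/2 + (5/4)*0)/5 = k - 4*(5/2 + 0)/5 = k - 4/5*5/2 = k - 2 = -2 + k)
1/R(l) = 1/(-2 + 843) = 1/841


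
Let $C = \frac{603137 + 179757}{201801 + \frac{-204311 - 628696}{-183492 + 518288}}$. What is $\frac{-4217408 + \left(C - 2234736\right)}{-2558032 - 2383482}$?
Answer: $\frac{31136799820759228}{23846805766444839} \approx 1.3057$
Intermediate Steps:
$C = \frac{37444254232}{9651619227}$ ($C = \frac{782894}{201801 - \frac{833007}{334796}} = \frac{782894}{201801 - \frac{119001}{47828}} = \frac{782894}{\frac{9651619227}{47828}} = 782894 \cdot \frac{47828}{9651619227} = \frac{37444254232}{9651619227} \approx 3.8796$)
$\frac{-4217408 + \left(C - 2234736\right)}{-2558032 - 2383482} = \frac{-4217408 + \left(\frac{37444254232}{9651619227} - 2234736\right)}{-2558032 - 2383482} = \frac{-4217408 + \left(\frac{37444254232}{9651619227} - 2234736\right)}{-4941514} = \left(-4217408 - \frac{21568783500614840}{9651619227}\right) \left(- \frac{1}{4941514}\right) = \left(- \frac{62273599641518456}{9651619227}\right) \left(- \frac{1}{4941514}\right) = \frac{31136799820759228}{23846805766444839}$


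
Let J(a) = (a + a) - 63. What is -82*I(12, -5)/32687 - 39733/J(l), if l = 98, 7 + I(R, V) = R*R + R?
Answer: -1300377565/4347371 ≈ -299.12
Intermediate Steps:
I(R, V) = -7 + R + R**2 (I(R, V) = -7 + (R*R + R) = -7 + (R**2 + R) = -7 + (R + R**2) = -7 + R + R**2)
J(a) = -63 + 2*a (J(a) = 2*a - 63 = -63 + 2*a)
-82*I(12, -5)/32687 - 39733/J(l) = -82*(-7 + 12 + 12**2)/32687 - 39733/(-63 + 2*98) = -82*(-7 + 12 + 144)*(1/32687) - 39733/(-63 + 196) = -82*149*(1/32687) - 39733/133 = -12218*1/32687 - 39733*1/133 = -12218/32687 - 39733/133 = -1300377565/4347371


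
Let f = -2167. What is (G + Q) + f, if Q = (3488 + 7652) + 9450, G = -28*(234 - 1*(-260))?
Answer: 4591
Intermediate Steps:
G = -13832 (G = -28*(234 + 260) = -28*494 = -13832)
Q = 20590 (Q = 11140 + 9450 = 20590)
(G + Q) + f = (-13832 + 20590) - 2167 = 6758 - 2167 = 4591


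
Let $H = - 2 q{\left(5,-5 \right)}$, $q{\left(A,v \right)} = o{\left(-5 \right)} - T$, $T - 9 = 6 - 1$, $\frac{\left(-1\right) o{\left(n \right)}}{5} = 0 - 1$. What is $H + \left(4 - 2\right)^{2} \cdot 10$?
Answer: $58$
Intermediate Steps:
$o{\left(n \right)} = 5$ ($o{\left(n \right)} = - 5 \left(0 - 1\right) = \left(-5\right) \left(-1\right) = 5$)
$T = 14$ ($T = 9 + \left(6 - 1\right) = 9 + 5 = 14$)
$q{\left(A,v \right)} = -9$ ($q{\left(A,v \right)} = 5 - 14 = -9$)
$H = 18$ ($H = \left(-2\right) \left(-9\right) = 18$)
$H + \left(4 - 2\right)^{2} \cdot 10 = 18 + \left(4 - 2\right)^{2} \cdot 10 = 18 + 2^{2} \cdot 10 = 18 + 4 \cdot 10 = 18 + 40 = 58$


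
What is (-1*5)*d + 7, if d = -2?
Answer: 17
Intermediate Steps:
(-1*5)*d + 7 = -1*5*(-2) + 7 = -5*(-2) + 7 = 10 + 7 = 17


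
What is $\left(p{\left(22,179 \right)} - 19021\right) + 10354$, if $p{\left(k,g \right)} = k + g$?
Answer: $-8466$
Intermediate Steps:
$p{\left(k,g \right)} = g + k$
$\left(p{\left(22,179 \right)} - 19021\right) + 10354 = \left(\left(179 + 22\right) - 19021\right) + 10354 = \left(201 - 19021\right) + 10354 = -18820 + 10354 = -8466$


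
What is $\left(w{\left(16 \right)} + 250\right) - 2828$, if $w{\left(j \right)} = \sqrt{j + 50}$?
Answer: $-2578 + \sqrt{66} \approx -2569.9$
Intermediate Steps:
$w{\left(j \right)} = \sqrt{50 + j}$
$\left(w{\left(16 \right)} + 250\right) - 2828 = \left(\sqrt{50 + 16} + 250\right) - 2828 = \left(\sqrt{66} + 250\right) - 2828 = \left(250 + \sqrt{66}\right) - 2828 = -2578 + \sqrt{66}$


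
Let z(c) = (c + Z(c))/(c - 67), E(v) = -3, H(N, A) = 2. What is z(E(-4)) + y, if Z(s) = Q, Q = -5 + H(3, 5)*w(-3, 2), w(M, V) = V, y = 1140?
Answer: 39902/35 ≈ 1140.1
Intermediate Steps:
Q = -1 (Q = -5 + 2*2 = -5 + 4 = -1)
Z(s) = -1
z(c) = (-1 + c)/(-67 + c) (z(c) = (c - 1)/(c - 67) = (-1 + c)/(-67 + c))
z(E(-4)) + y = (-1 - 3)/(-67 - 3) + 1140 = -4/(-70) + 1140 = -1/70*(-4) + 1140 = 2/35 + 1140 = 39902/35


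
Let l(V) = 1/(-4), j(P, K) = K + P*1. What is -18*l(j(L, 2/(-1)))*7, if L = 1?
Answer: 63/2 ≈ 31.500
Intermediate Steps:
j(P, K) = K + P
l(V) = -¼
-18*l(j(L, 2/(-1)))*7 = -18*(-¼)*7 = (9/2)*7 = 63/2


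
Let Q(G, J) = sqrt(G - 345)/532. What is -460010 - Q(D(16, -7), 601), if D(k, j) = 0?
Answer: -460010 - I*sqrt(345)/532 ≈ -4.6001e+5 - 0.034914*I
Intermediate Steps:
Q(G, J) = sqrt(-345 + G)/532 (Q(G, J) = sqrt(-345 + G)*(1/532) = sqrt(-345 + G)/532)
-460010 - Q(D(16, -7), 601) = -460010 - sqrt(-345 + 0)/532 = -460010 - sqrt(-345)/532 = -460010 - I*sqrt(345)/532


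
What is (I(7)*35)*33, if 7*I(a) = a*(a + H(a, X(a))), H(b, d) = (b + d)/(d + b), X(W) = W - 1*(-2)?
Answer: 9240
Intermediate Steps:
X(W) = 2 + W (X(W) = W + 2 = 2 + W)
H(b, d) = 1 (H(b, d) = (b + d)/(b + d) = 1)
I(a) = a*(1 + a)/7 (I(a) = (a*(a + 1))/7 = (a*(1 + a))/7 = a*(1 + a)/7)
(I(7)*35)*33 = (((1/7)*7*(1 + 7))*35)*33 = (((1/7)*7*8)*35)*33 = (8*35)*33 = 280*33 = 9240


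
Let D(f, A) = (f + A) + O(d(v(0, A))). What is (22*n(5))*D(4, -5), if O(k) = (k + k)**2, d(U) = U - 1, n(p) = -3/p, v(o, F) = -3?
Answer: -4158/5 ≈ -831.60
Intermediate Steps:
d(U) = -1 + U
O(k) = 4*k**2 (O(k) = (2*k)**2 = 4*k**2)
D(f, A) = 64 + A + f (D(f, A) = (f + A) + 4*(-1 - 3)**2 = (A + f) + 4*(-4)**2 = (A + f) + 4*16 = (A + f) + 64 = 64 + A + f)
(22*n(5))*D(4, -5) = (22*(-3/5))*(64 - 5 + 4) = (22*(-3*1/5))*63 = (22*(-3/5))*63 = -66/5*63 = -4158/5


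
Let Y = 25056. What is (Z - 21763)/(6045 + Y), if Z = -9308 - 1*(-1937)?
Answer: -4162/4443 ≈ -0.93675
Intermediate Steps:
Z = -7371 (Z = -9308 + 1937 = -7371)
(Z - 21763)/(6045 + Y) = (-7371 - 21763)/(6045 + 25056) = -29134/31101 = -29134*1/31101 = -4162/4443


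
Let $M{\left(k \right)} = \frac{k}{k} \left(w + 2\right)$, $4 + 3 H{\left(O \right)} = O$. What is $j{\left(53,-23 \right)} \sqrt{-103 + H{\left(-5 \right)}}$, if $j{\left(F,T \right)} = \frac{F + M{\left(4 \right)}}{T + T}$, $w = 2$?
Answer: $- \frac{57 i \sqrt{106}}{46} \approx - 12.758 i$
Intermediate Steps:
$H{\left(O \right)} = - \frac{4}{3} + \frac{O}{3}$
$M{\left(k \right)} = 4$ ($M{\left(k \right)} = \frac{k}{k} \left(2 + 2\right) = 1 \cdot 4 = 4$)
$j{\left(F,T \right)} = \frac{4 + F}{2 T}$ ($j{\left(F,T \right)} = \frac{F + 4}{T + T} = \frac{4 + F}{2 T}$)
$j{\left(53,-23 \right)} \sqrt{-103 + H{\left(-5 \right)}} = \frac{4 + 53}{2 \left(-23\right)} \sqrt{-103 + \left(- \frac{4}{3} + \frac{1}{3} \left(-5\right)\right)} = \frac{1}{2} \left(- \frac{1}{23}\right) 57 \sqrt{-103 - 3} = - \frac{57 \sqrt{-103 - 3}}{46} = - \frac{57 \sqrt{-106}}{46} = - \frac{57 i \sqrt{106}}{46}$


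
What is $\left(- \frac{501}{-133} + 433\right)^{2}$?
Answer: $\frac{3374448100}{17689} \approx 1.9077 \cdot 10^{5}$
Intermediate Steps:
$\left(- \frac{501}{-133} + 433\right)^{2} = \left(\left(-501\right) \left(- \frac{1}{133}\right) + 433\right)^{2} = \left(\frac{501}{133} + 433\right)^{2} = \left(\frac{58090}{133}\right)^{2} = \frac{3374448100}{17689}$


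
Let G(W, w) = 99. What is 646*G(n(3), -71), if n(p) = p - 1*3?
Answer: 63954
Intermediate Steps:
n(p) = -3 + p (n(p) = p - 3 = -3 + p)
646*G(n(3), -71) = 646*99 = 63954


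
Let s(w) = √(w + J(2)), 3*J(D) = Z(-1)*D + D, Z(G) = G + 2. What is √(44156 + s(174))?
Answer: √(397404 + 3*√1578)/3 ≈ 210.16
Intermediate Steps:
Z(G) = 2 + G
J(D) = 2*D/3 (J(D) = ((2 - 1)*D + D)/3 = (1*D + D)/3 = (D + D)/3 = (2*D)/3 = 2*D/3)
s(w) = √(4/3 + w) (s(w) = √(w + (⅔)*2) = √(w + 4/3) = √(4/3 + w))
√(44156 + s(174)) = √(44156 + √(12 + 9*174)/3) = √(44156 + √(12 + 1566)/3) = √(44156 + √1578/3)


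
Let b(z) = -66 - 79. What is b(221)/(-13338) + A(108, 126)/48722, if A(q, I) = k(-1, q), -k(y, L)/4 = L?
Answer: 651337/324927018 ≈ 0.0020046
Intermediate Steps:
k(y, L) = -4*L
A(q, I) = -4*q
b(z) = -145
b(221)/(-13338) + A(108, 126)/48722 = -145/(-13338) - 4*108/48722 = -145*(-1/13338) - 432*1/48722 = 145/13338 - 216/24361 = 651337/324927018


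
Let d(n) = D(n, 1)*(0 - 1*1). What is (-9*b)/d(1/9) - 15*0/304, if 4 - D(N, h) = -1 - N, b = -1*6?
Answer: -243/23 ≈ -10.565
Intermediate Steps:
b = -6
D(N, h) = 5 + N (D(N, h) = 4 - (-1 - N) = 4 + (1 + N) = 5 + N)
d(n) = -5 - n (d(n) = (5 + n)*(0 - 1*1) = (5 + n)*(0 - 1) = (5 + n)*(-1) = -5 - n)
(-9*b)/d(1/9) - 15*0/304 = (-9*(-6))/(-5 - 1/9) - 15*0/304 = 54/(-5 - 1*⅑) + 0*(1/304) = 54/(-5 - ⅑) + 0 = 54/(-46/9) + 0 = 54*(-9/46) + 0 = -243/23 + 0 = -243/23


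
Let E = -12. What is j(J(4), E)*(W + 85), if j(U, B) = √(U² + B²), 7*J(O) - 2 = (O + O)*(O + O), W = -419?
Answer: -2004*√317/7 ≈ -5097.2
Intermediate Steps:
J(O) = 2/7 + 4*O²/7 (J(O) = 2/7 + ((O + O)*(O + O))/7 = 2/7 + ((2*O)*(2*O))/7 = 2/7 + (4*O²)/7 = 2/7 + 4*O²/7)
j(U, B) = √(B² + U²)
j(J(4), E)*(W + 85) = √((-12)² + (2/7 + (4/7)*4²)²)*(-419 + 85) = √(144 + (2/7 + (4/7)*16)²)*(-334) = √(144 + (2/7 + 64/7)²)*(-334) = √(144 + (66/7)²)*(-334) = √(144 + 4356/49)*(-334) = √(11412/49)*(-334) = (6*√317/7)*(-334) = -2004*√317/7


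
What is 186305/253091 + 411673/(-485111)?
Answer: -13812126388/122777228101 ≈ -0.11250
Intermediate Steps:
186305/253091 + 411673/(-485111) = 186305*(1/253091) + 411673*(-1/485111) = 186305/253091 - 411673/485111 = -13812126388/122777228101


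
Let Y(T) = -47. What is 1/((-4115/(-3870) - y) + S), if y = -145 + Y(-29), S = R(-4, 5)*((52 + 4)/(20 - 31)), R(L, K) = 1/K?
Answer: 42570/8175361 ≈ 0.0052071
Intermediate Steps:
S = -56/55 (S = ((52 + 4)/(20 - 31))/5 = (56/(-11))/5 = (56*(-1/11))/5 = (1/5)*(-56/11) = -56/55 ≈ -1.0182)
y = -192 (y = -145 - 47 = -192)
1/((-4115/(-3870) - y) + S) = 1/((-4115/(-3870) - 1*(-192)) - 56/55) = 1/((-4115*(-1/3870) + 192) - 56/55) = 1/((823/774 + 192) - 56/55) = 1/(149431/774 - 56/55) = 1/(8175361/42570) = 42570/8175361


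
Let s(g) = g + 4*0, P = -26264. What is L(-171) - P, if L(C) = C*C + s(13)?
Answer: 55518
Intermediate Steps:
s(g) = g (s(g) = g + 0 = g)
L(C) = 13 + C**2 (L(C) = C*C + 13 = C**2 + 13 = 13 + C**2)
L(-171) - P = (13 + (-171)**2) - 1*(-26264) = (13 + 29241) + 26264 = 29254 + 26264 = 55518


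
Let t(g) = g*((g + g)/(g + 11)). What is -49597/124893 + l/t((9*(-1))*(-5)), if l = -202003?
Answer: -78500636993/28100925 ≈ -2793.5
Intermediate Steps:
t(g) = 2*g²/(11 + g) (t(g) = g*((2*g)/(11 + g)) = g*(2*g/(11 + g)) = 2*g²/(11 + g))
-49597/124893 + l/t((9*(-1))*(-5)) = -49597/124893 - 202003/(2*((9*(-1))*(-5))²/(11 + (9*(-1))*(-5))) = -49597*1/124893 - 202003/(2*(-9*(-5))²/(11 - 9*(-5))) = -49597/124893 - 202003/(2*45²/(11 + 45)) = -49597/124893 - 202003/(2*2025/56) = -49597/124893 - 202003/(2*2025*(1/56)) = -49597/124893 - 202003/2025/28 = -49597/124893 - 202003*28/2025 = -49597/124893 - 5656084/2025 = -78500636993/28100925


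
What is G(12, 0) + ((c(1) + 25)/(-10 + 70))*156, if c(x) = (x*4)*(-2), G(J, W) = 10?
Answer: 271/5 ≈ 54.200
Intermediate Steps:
c(x) = -8*x (c(x) = (4*x)*(-2) = -8*x)
G(12, 0) + ((c(1) + 25)/(-10 + 70))*156 = 10 + ((-8*1 + 25)/(-10 + 70))*156 = 10 + ((-8 + 25)/60)*156 = 10 + (17*(1/60))*156 = 10 + (17/60)*156 = 10 + 221/5 = 271/5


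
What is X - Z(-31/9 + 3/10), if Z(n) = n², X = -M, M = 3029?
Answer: -24614989/8100 ≈ -3038.9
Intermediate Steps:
X = -3029 (X = -1*3029 = -3029)
X - Z(-31/9 + 3/10) = -3029 - (-31/9 + 3/10)² = -3029 - (-283/90)² = -3029 - 1*80089/8100 = -3029 - 80089/8100 = -24614989/8100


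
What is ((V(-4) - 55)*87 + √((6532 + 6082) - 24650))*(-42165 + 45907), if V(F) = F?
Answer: -19207686 + 7484*I*√3009 ≈ -1.9208e+7 + 4.1053e+5*I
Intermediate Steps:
((V(-4) - 55)*87 + √((6532 + 6082) - 24650))*(-42165 + 45907) = ((-4 - 55)*87 + √((6532 + 6082) - 24650))*(-42165 + 45907) = (-59*87 + √(12614 - 24650))*3742 = (-5133 + √(-12036))*3742 = (-5133 + 2*I*√3009)*3742 = -19207686 + 7484*I*√3009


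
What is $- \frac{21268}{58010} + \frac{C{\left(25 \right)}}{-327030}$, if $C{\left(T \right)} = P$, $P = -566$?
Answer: $- \frac{346122019}{948550515} \approx -0.3649$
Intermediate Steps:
$C{\left(T \right)} = -566$
$- \frac{21268}{58010} + \frac{C{\left(25 \right)}}{-327030} = - \frac{21268}{58010} - \frac{566}{-327030} = \left(-21268\right) \frac{1}{58010} - - \frac{283}{163515} = - \frac{10634}{29005} + \frac{283}{163515} = - \frac{346122019}{948550515}$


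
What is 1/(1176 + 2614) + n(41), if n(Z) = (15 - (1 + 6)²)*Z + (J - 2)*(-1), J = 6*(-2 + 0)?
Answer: -5230199/3790 ≈ -1380.0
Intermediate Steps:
J = -12 (J = 6*(-2) = -12)
n(Z) = 14 - 34*Z (n(Z) = (15 - (1 + 6)²)*Z + (-12 - 2)*(-1) = (15 - 1*7²)*Z - 14*(-1) = (15 - 1*49)*Z + 14 = (15 - 49)*Z + 14 = -34*Z + 14 = 14 - 34*Z)
1/(1176 + 2614) + n(41) = 1/(1176 + 2614) + (14 - 34*41) = 1/3790 + (14 - 1394) = 1/3790 - 1380 = -5230199/3790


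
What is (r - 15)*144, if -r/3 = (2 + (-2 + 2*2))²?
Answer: -9072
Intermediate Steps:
r = -48 (r = -3*(2 + (-2 + 2*2))² = -3*(2 + (-2 + 4))² = -3*(2 + 2)² = -3*4² = -3*16 = -48)
(r - 15)*144 = (-48 - 15)*144 = -63*144 = -9072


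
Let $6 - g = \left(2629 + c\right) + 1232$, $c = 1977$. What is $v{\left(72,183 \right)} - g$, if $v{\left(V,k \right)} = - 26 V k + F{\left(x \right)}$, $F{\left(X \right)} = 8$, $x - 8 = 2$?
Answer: $-336736$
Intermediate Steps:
$x = 10$ ($x = 8 + 2 = 10$)
$g = -5832$ ($g = 6 - \left(\left(2629 + 1977\right) + 1232\right) = 6 - \left(4606 + 1232\right) = 6 - 5838 = -5832$)
$v{\left(V,k \right)} = 8 - 26 V k$ ($v{\left(V,k \right)} = - 26 V k + 8 = 8 - 26 V k$)
$v{\left(72,183 \right)} - g = \left(8 - 1872 \cdot 183\right) - -5832 = \left(8 - 342576\right) + 5832 = -342568 + 5832 = -336736$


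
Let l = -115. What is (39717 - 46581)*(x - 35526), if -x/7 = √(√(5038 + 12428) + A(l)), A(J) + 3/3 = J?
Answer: 243850464 + 48048*√(-116 + √17466) ≈ 2.4404e+8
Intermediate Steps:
A(J) = -1 + J
x = -7*√(-116 + √17466) (x = -7*√(√(5038 + 12428) + (-1 - 115)) = -7*√(√17466 - 116) = -7*√(-116 + √17466) ≈ -28.139)
(39717 - 46581)*(x - 35526) = (39717 - 46581)*(-7*√(-116 + √17466) - 35526) = -6864*(-35526 - 7*√(-116 + √17466)) = 243850464 + 48048*√(-116 + √17466)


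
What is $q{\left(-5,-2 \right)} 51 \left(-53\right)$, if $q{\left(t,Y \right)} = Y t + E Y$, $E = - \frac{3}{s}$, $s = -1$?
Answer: $-10812$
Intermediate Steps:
$E = 3$ ($E = - \frac{3}{-1} = \left(-3\right) \left(-1\right) = 3$)
$q{\left(t,Y \right)} = 3 Y + Y t$ ($q{\left(t,Y \right)} = Y t + 3 Y = 3 Y + Y t$)
$q{\left(-5,-2 \right)} 51 \left(-53\right) = - 2 \left(3 - 5\right) 51 \left(-53\right) = \left(-2\right) \left(-2\right) 51 \left(-53\right) = 4 \cdot 51 \left(-53\right) = 204 \left(-53\right) = -10812$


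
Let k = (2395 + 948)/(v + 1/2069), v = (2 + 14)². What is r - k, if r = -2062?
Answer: -1099085897/529665 ≈ -2075.1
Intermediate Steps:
v = 256 (v = 16² = 256)
k = 6916667/529665 (k = (2395 + 948)/(256 + 1/2069) = 3343/(256 + 1/2069) = 3343/(529665/2069) = 3343*(2069/529665) = 6916667/529665 ≈ 13.059)
r - k = -2062 - 1*6916667/529665 = -2062 - 6916667/529665 = -1099085897/529665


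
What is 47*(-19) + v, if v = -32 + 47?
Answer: -878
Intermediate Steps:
v = 15
47*(-19) + v = 47*(-19) + 15 = -893 + 15 = -878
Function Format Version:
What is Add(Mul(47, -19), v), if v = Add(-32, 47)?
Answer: -878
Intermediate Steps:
v = 15
Add(Mul(47, -19), v) = Add(Mul(47, -19), 15) = Add(-893, 15) = -878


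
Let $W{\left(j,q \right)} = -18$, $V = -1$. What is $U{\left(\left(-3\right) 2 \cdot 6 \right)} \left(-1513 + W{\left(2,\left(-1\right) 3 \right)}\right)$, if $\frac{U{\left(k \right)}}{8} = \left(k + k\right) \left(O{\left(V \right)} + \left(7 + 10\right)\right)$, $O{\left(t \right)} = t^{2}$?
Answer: $15873408$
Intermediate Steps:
$U{\left(k \right)} = 288 k$ ($U{\left(k \right)} = 8 \left(k + k\right) \left(\left(-1\right)^{2} + \left(7 + 10\right)\right) = 8 \cdot 2 k \left(1 + 17\right) = 8 \cdot 2 k 18 = 8 \cdot 36 k = 288 k$)
$U{\left(\left(-3\right) 2 \cdot 6 \right)} \left(-1513 + W{\left(2,\left(-1\right) 3 \right)}\right) = 288 \left(-3\right) 2 \cdot 6 \left(-1513 - 18\right) = 288 \left(\left(-6\right) 6\right) \left(-1531\right) = 288 \left(-36\right) \left(-1531\right) = \left(-10368\right) \left(-1531\right) = 15873408$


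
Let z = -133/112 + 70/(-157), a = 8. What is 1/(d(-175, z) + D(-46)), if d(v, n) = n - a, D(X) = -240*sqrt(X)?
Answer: -60787888/16719943134001 + 1514434560*I*sqrt(46)/16719943134001 ≈ -3.6357e-6 + 0.00061432*I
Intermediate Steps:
z = -4103/2512 (z = -133*1/112 + 70*(-1/157) = -19/16 - 70/157 = -4103/2512 ≈ -1.6334)
d(v, n) = -8 + n (d(v, n) = n - 1*8 = n - 8 = -8 + n)
1/(d(-175, z) + D(-46)) = 1/((-8 - 4103/2512) - 240*I*sqrt(46)) = 1/(-24199/2512 - 240*I*sqrt(46))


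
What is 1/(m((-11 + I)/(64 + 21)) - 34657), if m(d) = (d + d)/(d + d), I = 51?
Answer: -1/34656 ≈ -2.8855e-5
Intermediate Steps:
m(d) = 1 (m(d) = (2*d)/((2*d)) = (2*d)*(1/(2*d)) = 1)
1/(m((-11 + I)/(64 + 21)) - 34657) = 1/(1 - 34657) = 1/(-34656) = -1/34656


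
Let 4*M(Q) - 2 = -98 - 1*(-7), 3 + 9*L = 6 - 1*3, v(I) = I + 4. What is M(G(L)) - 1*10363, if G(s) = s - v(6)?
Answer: -41541/4 ≈ -10385.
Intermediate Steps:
v(I) = 4 + I
L = 0 (L = -1/3 + (6 - 1*3)/9 = -1/3 + (6 - 3)/9 = -1/3 + (1/9)*3 = -1/3 + 1/3 = 0)
G(s) = -10 + s (G(s) = s - (4 + 6) = s - 1*10 = s - 10 = -10 + s)
M(Q) = -89/4 (M(Q) = 1/2 + (-98 - 1*(-7))/4 = 1/2 + (-98 + 7)/4 = 1/2 + (1/4)*(-91) = 1/2 - 91/4 = -89/4)
M(G(L)) - 1*10363 = -89/4 - 1*10363 = -89/4 - 10363 = -41541/4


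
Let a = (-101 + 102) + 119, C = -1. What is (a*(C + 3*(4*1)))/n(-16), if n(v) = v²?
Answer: 165/32 ≈ 5.1563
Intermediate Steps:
a = 120 (a = 1 + 119 = 120)
(a*(C + 3*(4*1)))/n(-16) = (120*(-1 + 3*(4*1)))/((-16)²) = (120*(-1 + 3*4))/256 = (120*(-1 + 12))*(1/256) = (120*11)*(1/256) = 1320*(1/256) = 165/32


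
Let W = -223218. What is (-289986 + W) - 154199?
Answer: -667403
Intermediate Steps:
(-289986 + W) - 154199 = (-289986 - 223218) - 154199 = -513204 - 154199 = -667403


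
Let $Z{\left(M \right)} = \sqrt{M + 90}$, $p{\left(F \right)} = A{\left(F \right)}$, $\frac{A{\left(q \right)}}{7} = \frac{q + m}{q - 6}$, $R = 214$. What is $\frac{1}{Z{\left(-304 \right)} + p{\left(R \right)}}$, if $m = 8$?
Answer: $\frac{80808}{2918353} - \frac{10816 i \sqrt{214}}{2918353} \approx 0.02769 - 0.054217 i$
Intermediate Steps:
$A{\left(q \right)} = \frac{7 \left(8 + q\right)}{-6 + q}$ ($A{\left(q \right)} = 7 \frac{q + 8}{q - 6} = 7 \frac{8 + q}{-6 + q} = \frac{7 \left(8 + q\right)}{-6 + q}$)
$p{\left(F \right)} = \frac{7 \left(8 + F\right)}{-6 + F}$
$Z{\left(M \right)} = \sqrt{90 + M}$
$\frac{1}{Z{\left(-304 \right)} + p{\left(R \right)}} = \frac{1}{\sqrt{90 - 304} + \frac{7 \left(8 + 214\right)}{-6 + 214}} = \frac{1}{\sqrt{-214} + 7 \cdot \frac{1}{208} \cdot 222} = \frac{1}{i \sqrt{214} + 7 \cdot \frac{1}{208} \cdot 222} = \frac{1}{i \sqrt{214} + \frac{777}{104}} = \frac{1}{\frac{777}{104} + i \sqrt{214}}$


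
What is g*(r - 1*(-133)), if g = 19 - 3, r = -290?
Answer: -2512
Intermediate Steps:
g = 16
g*(r - 1*(-133)) = 16*(-290 - 1*(-133)) = 16*(-290 + 133) = 16*(-157) = -2512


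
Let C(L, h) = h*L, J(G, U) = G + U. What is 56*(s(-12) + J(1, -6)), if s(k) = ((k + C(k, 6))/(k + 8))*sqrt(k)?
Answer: -280 + 2352*I*sqrt(3) ≈ -280.0 + 4073.8*I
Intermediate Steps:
C(L, h) = L*h
s(k) = 7*k**(3/2)/(8 + k) (s(k) = ((k + k*6)/(k + 8))*sqrt(k) = ((k + 6*k)/(8 + k))*sqrt(k) = ((7*k)/(8 + k))*sqrt(k) = (7*k/(8 + k))*sqrt(k) = 7*k**(3/2)/(8 + k))
56*(s(-12) + J(1, -6)) = 56*(7*(-12)**(3/2)/(8 - 12) + (1 - 6)) = 56*(7*(-24*I*sqrt(3))/(-4) - 5) = 56*(7*(-24*I*sqrt(3))*(-1/4) - 5) = 56*(42*I*sqrt(3) - 5) = 56*(-5 + 42*I*sqrt(3)) = -280 + 2352*I*sqrt(3)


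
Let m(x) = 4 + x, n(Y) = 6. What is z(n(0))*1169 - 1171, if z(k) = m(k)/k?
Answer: 2332/3 ≈ 777.33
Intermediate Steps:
z(k) = (4 + k)/k
z(n(0))*1169 - 1171 = ((4 + 6)/6)*1169 - 1171 = ((⅙)*10)*1169 - 1171 = (5/3)*1169 - 1171 = 5845/3 - 1171 = 2332/3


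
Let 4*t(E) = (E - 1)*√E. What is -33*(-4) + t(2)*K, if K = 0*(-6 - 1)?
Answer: 132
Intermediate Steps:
K = 0 (K = 0*(-7) = 0)
t(E) = √E*(-1 + E)/4 (t(E) = ((E - 1)*√E)/4 = ((-1 + E)*√E)/4 = (√E*(-1 + E))/4 = √E*(-1 + E)/4)
-33*(-4) + t(2)*K = -33*(-4) + (√2*(-1 + 2)/4)*0 = 132 + ((¼)*√2*1)*0 = 132 + (√2/4)*0 = 132 + 0 = 132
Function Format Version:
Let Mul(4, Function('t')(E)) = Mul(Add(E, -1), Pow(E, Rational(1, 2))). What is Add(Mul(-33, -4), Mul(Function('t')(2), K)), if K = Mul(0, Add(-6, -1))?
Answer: 132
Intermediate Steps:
K = 0 (K = Mul(0, -7) = 0)
Function('t')(E) = Mul(Rational(1, 4), Pow(E, Rational(1, 2)), Add(-1, E)) (Function('t')(E) = Mul(Rational(1, 4), Mul(Add(E, -1), Pow(E, Rational(1, 2)))) = Mul(Rational(1, 4), Mul(Add(-1, E), Pow(E, Rational(1, 2)))) = Mul(Rational(1, 4), Mul(Pow(E, Rational(1, 2)), Add(-1, E))) = Mul(Rational(1, 4), Pow(E, Rational(1, 2)), Add(-1, E)))
Add(Mul(-33, -4), Mul(Function('t')(2), K)) = Add(Mul(-33, -4), Mul(Mul(Rational(1, 4), Pow(2, Rational(1, 2)), Add(-1, 2)), 0)) = Add(132, Mul(Mul(Rational(1, 4), Pow(2, Rational(1, 2)), 1), 0)) = Add(132, Mul(Mul(Rational(1, 4), Pow(2, Rational(1, 2))), 0)) = Add(132, 0) = 132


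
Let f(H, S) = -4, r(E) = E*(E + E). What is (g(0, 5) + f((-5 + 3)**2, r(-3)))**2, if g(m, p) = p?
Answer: 1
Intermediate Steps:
r(E) = 2*E**2 (r(E) = E*(2*E) = 2*E**2)
(g(0, 5) + f((-5 + 3)**2, r(-3)))**2 = (5 - 4)**2 = 1**2 = 1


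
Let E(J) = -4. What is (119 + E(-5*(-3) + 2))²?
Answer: 13225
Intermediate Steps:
(119 + E(-5*(-3) + 2))² = (119 - 4)² = 115² = 13225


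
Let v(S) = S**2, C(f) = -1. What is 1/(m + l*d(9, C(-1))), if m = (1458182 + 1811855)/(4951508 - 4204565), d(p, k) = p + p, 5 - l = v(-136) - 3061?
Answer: -746943/207452678783 ≈ -3.6005e-6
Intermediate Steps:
l = -15430 (l = 5 - ((-136)**2 - 3061) = 5 - (18496 - 3061) = 5 - 1*15435 = 5 - 15435 = -15430)
d(p, k) = 2*p
m = 3270037/746943 ≈ 4.3779
1/(m + l*d(9, C(-1))) = 1/(3270037/746943 - 30860*9) = 1/(3270037/746943 - 15430*18) = 1/(3270037/746943 - 277740) = 1/(-207452678783/746943) = -746943/207452678783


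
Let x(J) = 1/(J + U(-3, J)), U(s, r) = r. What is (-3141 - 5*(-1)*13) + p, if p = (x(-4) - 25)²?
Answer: -156463/64 ≈ -2444.7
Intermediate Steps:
x(J) = 1/(2*J) (x(J) = 1/(J + J) = 1/(2*J))
p = 40401/64 (p = ((½)/(-4) - 25)² = ((½)*(-¼) - 25)² = (-⅛ - 25)² = (-201/8)² = 40401/64 ≈ 631.27)
(-3141 - 5*(-1)*13) + p = (-3141 - 5*(-1)*13) + 40401/64 = (-3141 + 5*13) + 40401/64 = (-3141 + 65) + 40401/64 = -3076 + 40401/64 = -156463/64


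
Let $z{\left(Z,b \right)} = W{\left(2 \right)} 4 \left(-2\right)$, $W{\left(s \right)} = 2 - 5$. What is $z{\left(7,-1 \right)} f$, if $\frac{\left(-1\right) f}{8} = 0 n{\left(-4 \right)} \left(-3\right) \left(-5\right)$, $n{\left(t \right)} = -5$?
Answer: $0$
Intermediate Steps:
$W{\left(s \right)} = -3$
$z{\left(Z,b \right)} = 24$ ($z{\left(Z,b \right)} = \left(-3\right) 4 \left(-2\right) = \left(-12\right) \left(-2\right) = 24$)
$f = 0$ ($f = - 8 \cdot 0 \left(-5\right) \left(-3\right) \left(-5\right) = - 8 \cdot 0 \cdot 15 \left(-5\right) = - 8 \cdot 0 \left(-75\right) = \left(-8\right) 0 = 0$)
$z{\left(7,-1 \right)} f = 24 \cdot 0 = 0$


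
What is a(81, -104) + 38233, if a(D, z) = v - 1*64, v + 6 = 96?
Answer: 38259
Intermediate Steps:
v = 90 (v = -6 + 96 = 90)
a(D, z) = 26 (a(D, z) = 90 - 1*64 = 90 - 64 = 26)
a(81, -104) + 38233 = 26 + 38233 = 38259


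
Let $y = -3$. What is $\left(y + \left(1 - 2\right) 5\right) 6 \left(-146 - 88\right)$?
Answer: $11232$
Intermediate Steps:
$\left(y + \left(1 - 2\right) 5\right) 6 \left(-146 - 88\right) = \left(-3 + \left(1 - 2\right) 5\right) 6 \left(-146 - 88\right) = \left(-3 - 5\right) 6 \left(-234\right) = \left(-8\right) 6 \left(-234\right) = \left(-48\right) \left(-234\right) = 11232$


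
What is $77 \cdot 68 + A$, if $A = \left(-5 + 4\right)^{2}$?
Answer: $5237$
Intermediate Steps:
$A = 1$ ($A = \left(-1\right)^{2} = 1$)
$77 \cdot 68 + A = 77 \cdot 68 + 1 = 5236 + 1 = 5237$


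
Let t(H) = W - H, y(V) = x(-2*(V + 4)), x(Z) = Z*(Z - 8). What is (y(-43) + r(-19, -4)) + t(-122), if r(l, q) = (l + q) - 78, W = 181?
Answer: 5662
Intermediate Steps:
x(Z) = Z*(-8 + Z)
r(l, q) = -78 + l + q
y(V) = (-16 - 2*V)*(-8 - 2*V) (y(V) = (-2*(V + 4))*(-8 - 2*(V + 4)) = (-2*(4 + V))*(-8 - 2*(4 + V)) = (-8 - 2*V)*(-8 + (-8 - 2*V)) = (-8 - 2*V)*(-16 - 2*V) = (-16 - 2*V)*(-8 - 2*V))
t(H) = 181 - H
(y(-43) + r(-19, -4)) + t(-122) = (4*(4 - 43)*(8 - 43) + (-78 - 19 - 4)) + (181 - 1*(-122)) = (4*(-39)*(-35) - 101) + (181 + 122) = (5460 - 101) + 303 = 5359 + 303 = 5662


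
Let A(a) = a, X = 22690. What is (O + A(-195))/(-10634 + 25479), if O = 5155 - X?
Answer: -3546/2969 ≈ -1.1943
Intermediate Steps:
O = -17535 (O = 5155 - 1*22690 = 5155 - 22690 = -17535)
(O + A(-195))/(-10634 + 25479) = (-17535 - 195)/(-10634 + 25479) = -17730/14845 = -17730*1/14845 = -3546/2969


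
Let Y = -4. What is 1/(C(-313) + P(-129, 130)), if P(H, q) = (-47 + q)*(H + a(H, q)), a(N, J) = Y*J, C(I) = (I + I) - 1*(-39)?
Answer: -1/54454 ≈ -1.8364e-5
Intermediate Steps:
C(I) = 39 + 2*I (C(I) = 2*I + 39 = 39 + 2*I)
a(N, J) = -4*J
P(H, q) = (-47 + q)*(H - 4*q)
1/(C(-313) + P(-129, 130)) = 1/((39 + 2*(-313)) + (-47*(-129) - 4*130² + 188*130 - 129*130)) = 1/((39 - 626) + (6063 - 4*16900 + 24440 - 16770)) = 1/(-587 + (6063 - 67600 + 24440 - 16770)) = 1/(-587 - 53867) = 1/(-54454) = -1/54454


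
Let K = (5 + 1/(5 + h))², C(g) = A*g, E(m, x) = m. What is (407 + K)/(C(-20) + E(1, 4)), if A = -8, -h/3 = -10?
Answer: 529551/197225 ≈ 2.6850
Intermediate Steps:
h = 30 (h = -3*(-10) = 30)
C(g) = -8*g
K = 30976/1225 (K = (5 + 1/(5 + 30))² = (5 + 1/35)² = (176/35)² = 30976/1225 ≈ 25.287)
(407 + K)/(C(-20) + E(1, 4)) = (407 + 30976/1225)/(-8*(-20) + 1) = 529551/(1225*(160 + 1)) = (529551/1225)/161 = (529551/1225)*(1/161) = 529551/197225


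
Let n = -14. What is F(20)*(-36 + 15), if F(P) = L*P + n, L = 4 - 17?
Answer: 5754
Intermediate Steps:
L = -13
F(P) = -14 - 13*P (F(P) = -13*P - 14 = -14 - 13*P)
F(20)*(-36 + 15) = (-14 - 13*20)*(-36 + 15) = (-14 - 260)*(-21) = -274*(-21) = 5754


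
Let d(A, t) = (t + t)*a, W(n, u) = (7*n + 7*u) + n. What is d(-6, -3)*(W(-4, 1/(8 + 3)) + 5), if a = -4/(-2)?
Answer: 3480/11 ≈ 316.36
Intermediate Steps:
a = 2 (a = -4*(-½) = 2)
W(n, u) = 7*u + 8*n
d(A, t) = 4*t (d(A, t) = (t + t)*2 = (2*t)*2 = 4*t)
d(-6, -3)*(W(-4, 1/(8 + 3)) + 5) = (4*(-3))*((7/(8 + 3) + 8*(-4)) + 5) = -12*((7/11 - 32) + 5) = -12*(-345/11 + 5) = -12*(-290/11) = 3480/11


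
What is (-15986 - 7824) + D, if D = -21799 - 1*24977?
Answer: -70586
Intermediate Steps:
D = -46776 (D = -21799 - 24977 = -46776)
(-15986 - 7824) + D = (-15986 - 7824) - 46776 = -23810 - 46776 = -70586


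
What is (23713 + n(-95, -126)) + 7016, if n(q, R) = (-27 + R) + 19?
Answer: 30595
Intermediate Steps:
n(q, R) = -8 + R
(23713 + n(-95, -126)) + 7016 = (23713 + (-8 - 126)) + 7016 = (23713 - 134) + 7016 = 23579 + 7016 = 30595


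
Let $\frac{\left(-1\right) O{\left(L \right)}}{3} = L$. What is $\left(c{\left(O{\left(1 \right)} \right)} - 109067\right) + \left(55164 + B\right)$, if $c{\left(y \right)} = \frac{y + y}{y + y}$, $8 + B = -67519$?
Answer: $-121429$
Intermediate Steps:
$B = -67527$ ($B = -8 - 67519 = -67527$)
$O{\left(L \right)} = - 3 L$
$c{\left(y \right)} = 1$ ($c{\left(y \right)} = \frac{2 y}{2 y} = 2 y \frac{1}{2 y} = 1$)
$\left(c{\left(O{\left(1 \right)} \right)} - 109067\right) + \left(55164 + B\right) = \left(1 - 109067\right) + \left(55164 - 67527\right) = -109066 - 12363 = -121429$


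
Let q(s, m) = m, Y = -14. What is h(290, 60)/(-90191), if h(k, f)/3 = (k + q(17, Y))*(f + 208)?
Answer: -221904/90191 ≈ -2.4604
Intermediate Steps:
h(k, f) = 3*(-14 + k)*(208 + f) (h(k, f) = 3*((k - 14)*(f + 208)) = 3*((-14 + k)*(208 + f)) = 3*(-14 + k)*(208 + f))
h(290, 60)/(-90191) = (-8736 - 42*60 + 624*290 + 3*60*290)/(-90191) = (-8736 - 2520 + 180960 + 52200)*(-1/90191) = 221904*(-1/90191) = -221904/90191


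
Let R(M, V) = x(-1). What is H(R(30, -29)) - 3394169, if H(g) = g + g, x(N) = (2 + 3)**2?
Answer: -3394119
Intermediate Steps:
x(N) = 25 (x(N) = 5**2 = 25)
R(M, V) = 25
H(g) = 2*g
H(R(30, -29)) - 3394169 = 2*25 - 3394169 = 50 - 3394169 = -3394119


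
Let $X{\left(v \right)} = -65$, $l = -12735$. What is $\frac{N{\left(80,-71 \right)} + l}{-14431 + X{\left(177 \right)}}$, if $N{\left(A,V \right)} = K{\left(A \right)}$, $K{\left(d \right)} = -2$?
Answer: $\frac{12737}{14496} \approx 0.87866$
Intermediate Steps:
$N{\left(A,V \right)} = -2$
$\frac{N{\left(80,-71 \right)} + l}{-14431 + X{\left(177 \right)}} = \frac{-2 - 12735}{-14431 - 65} = - \frac{12737}{-14496} = \left(-12737\right) \left(- \frac{1}{14496}\right) = \frac{12737}{14496}$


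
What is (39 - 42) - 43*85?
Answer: -3658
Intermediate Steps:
(39 - 42) - 43*85 = -3 - 3655 = -3658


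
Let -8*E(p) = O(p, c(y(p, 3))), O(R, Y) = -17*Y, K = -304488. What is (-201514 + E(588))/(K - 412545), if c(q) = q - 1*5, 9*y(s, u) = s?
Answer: 4833259/17208792 ≈ 0.28086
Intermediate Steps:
y(s, u) = s/9
c(q) = -5 + q (c(q) = q - 5 = -5 + q)
E(p) = -85/8 + 17*p/72 (E(p) = -(-17)*(-5 + p/9)/8 = -(85 - 17*p/9)/8 = -85/8 + 17*p/72)
(-201514 + E(588))/(K - 412545) = (-201514 + (-85/8 + (17/72)*588))/(-304488 - 412545) = (-201514 + (-85/8 + 833/6))/(-717033) = (-201514 + 3077/24)*(-1/717033) = -4833259/24*(-1/717033) = 4833259/17208792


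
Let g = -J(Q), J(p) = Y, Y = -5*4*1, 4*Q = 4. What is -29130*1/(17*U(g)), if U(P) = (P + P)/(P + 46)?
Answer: -96129/34 ≈ -2827.3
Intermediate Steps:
Q = 1 (Q = (1/4)*4 = 1)
Y = -20 (Y = -20*1 = -20)
J(p) = -20
g = 20 (g = -1*(-20) = 20)
U(P) = 2*P/(46 + P) (U(P) = (2*P)/(46 + P) = 2*P/(46 + P))
-29130*1/(17*U(g)) = -29130/(17*(2*20/(46 + 20))) = -29130/(17*(2*20/66)) = -29130/(17*(2*20*(1/66))) = -29130/(17*(20/33)) = -29130/340/33 = -29130*33/340 = -96129/34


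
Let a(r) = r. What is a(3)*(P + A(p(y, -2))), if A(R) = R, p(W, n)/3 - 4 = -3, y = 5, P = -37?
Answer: -102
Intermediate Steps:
p(W, n) = 3 (p(W, n) = 12 + 3*(-3) = 12 - 9 = 3)
a(3)*(P + A(p(y, -2))) = 3*(-37 + 3) = 3*(-34) = -102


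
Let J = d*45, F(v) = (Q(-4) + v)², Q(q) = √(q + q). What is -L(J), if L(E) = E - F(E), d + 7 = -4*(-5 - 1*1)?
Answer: 584452 + 3060*I*√2 ≈ 5.8445e+5 + 4327.5*I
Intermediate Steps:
Q(q) = √2*√q (Q(q) = √(2*q) = √2*√q)
F(v) = (v + 2*I*√2)² (F(v) = (√2*√(-4) + v)² = (√2*(2*I) + v)² = (2*I*√2 + v)² = (v + 2*I*√2)²)
d = 17 (d = -7 - 4*(-5 - 1*1) = -7 - 4*(-5 - 1) = -7 - 4*(-6) = -7 + 24 = 17)
J = 765 (J = 17*45 = 765)
L(E) = E - (E + 2*I*√2)²
-L(J) = -(765 - (765 + 2*I*√2)²) = -765 + (765 + 2*I*√2)²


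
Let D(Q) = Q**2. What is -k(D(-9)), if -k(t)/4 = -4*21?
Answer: -336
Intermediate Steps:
k(t) = 336 (k(t) = -(-16)*21 = -4*(-84) = 336)
-k(D(-9)) = -1*336 = -336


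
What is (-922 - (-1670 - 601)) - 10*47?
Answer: 879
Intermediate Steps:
(-922 - (-1670 - 601)) - 10*47 = (-922 - 1*(-2271)) - 470 = (-922 + 2271) - 470 = 1349 - 470 = 879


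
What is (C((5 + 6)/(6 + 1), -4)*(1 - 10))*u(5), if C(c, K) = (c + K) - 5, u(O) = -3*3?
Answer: -4212/7 ≈ -601.71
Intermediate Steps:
u(O) = -9
C(c, K) = -5 + K + c (C(c, K) = (K + c) - 5 = -5 + K + c)
(C((5 + 6)/(6 + 1), -4)*(1 - 10))*u(5) = ((-5 - 4 + (5 + 6)/(6 + 1))*(1 - 10))*(-9) = ((-5 - 4 + 11/7)*(-9))*(-9) = -52/7*(-9)*(-9) = (468/7)*(-9) = -4212/7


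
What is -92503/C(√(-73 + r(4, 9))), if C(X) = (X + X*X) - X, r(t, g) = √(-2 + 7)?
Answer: 6752719/5324 + 92503*√5/5324 ≈ 1307.2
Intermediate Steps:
r(t, g) = √5
C(X) = X² (C(X) = (X + X²) - X = X²)
-92503/C(√(-73 + r(4, 9))) = -92503/(-73 + √5)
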